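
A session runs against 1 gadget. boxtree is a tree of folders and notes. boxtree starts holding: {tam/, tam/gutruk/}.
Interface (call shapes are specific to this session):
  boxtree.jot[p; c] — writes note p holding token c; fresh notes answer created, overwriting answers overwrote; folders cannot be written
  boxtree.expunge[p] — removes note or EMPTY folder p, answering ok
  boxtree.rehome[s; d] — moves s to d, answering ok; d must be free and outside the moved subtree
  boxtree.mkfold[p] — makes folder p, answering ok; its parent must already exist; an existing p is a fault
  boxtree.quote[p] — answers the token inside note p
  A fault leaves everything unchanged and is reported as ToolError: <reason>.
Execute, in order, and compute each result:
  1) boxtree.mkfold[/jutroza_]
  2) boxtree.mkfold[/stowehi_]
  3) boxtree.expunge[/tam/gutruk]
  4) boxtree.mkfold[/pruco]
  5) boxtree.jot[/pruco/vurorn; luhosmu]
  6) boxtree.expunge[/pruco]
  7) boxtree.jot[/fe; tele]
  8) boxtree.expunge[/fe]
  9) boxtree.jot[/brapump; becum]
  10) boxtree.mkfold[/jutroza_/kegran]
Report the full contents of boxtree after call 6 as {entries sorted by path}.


[in] boxtree.mkfold p=/jutroza_
  ok
[in] boxtree.mkfold p=/stowehi_
  ok
[in] boxtree.expunge p=/tam/gutruk
  ok
[in] boxtree.mkfold p=/pruco
  ok
[in] boxtree.jot p=/pruco/vurorn c=luhosmu
  created
[in] boxtree.expunge p=/pruco
  ToolError: not empty
[in] boxtree.jot p=/fe c=tele
  created
[in] boxtree.expunge p=/fe
  ok
[in] boxtree.jot p=/brapump c=becum
  created
[in] boxtree.mkfold p=/jutroza_/kegran
  ok

Answer: {jutroza_/, pruco/, pruco/vurorn=luhosmu, stowehi_/, tam/}


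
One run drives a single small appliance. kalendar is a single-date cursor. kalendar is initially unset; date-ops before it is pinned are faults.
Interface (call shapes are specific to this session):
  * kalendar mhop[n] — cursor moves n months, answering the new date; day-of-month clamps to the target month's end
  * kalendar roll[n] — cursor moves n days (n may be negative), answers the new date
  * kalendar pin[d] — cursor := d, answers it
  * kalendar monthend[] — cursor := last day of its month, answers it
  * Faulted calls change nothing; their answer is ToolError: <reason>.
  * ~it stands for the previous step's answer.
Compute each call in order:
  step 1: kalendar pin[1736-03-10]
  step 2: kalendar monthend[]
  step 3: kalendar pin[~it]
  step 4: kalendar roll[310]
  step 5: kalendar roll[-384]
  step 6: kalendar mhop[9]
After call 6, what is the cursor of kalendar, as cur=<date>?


Answer: cur=1736-10-17

Derivation:
% kalendar pin d=1736-03-10
:: 1736-03-10
% kalendar monthend
:: 1736-03-31
% kalendar pin d=~it
:: 1736-03-31
% kalendar roll n=310
:: 1737-02-04
% kalendar roll n=-384
:: 1736-01-17
% kalendar mhop n=9
:: 1736-10-17


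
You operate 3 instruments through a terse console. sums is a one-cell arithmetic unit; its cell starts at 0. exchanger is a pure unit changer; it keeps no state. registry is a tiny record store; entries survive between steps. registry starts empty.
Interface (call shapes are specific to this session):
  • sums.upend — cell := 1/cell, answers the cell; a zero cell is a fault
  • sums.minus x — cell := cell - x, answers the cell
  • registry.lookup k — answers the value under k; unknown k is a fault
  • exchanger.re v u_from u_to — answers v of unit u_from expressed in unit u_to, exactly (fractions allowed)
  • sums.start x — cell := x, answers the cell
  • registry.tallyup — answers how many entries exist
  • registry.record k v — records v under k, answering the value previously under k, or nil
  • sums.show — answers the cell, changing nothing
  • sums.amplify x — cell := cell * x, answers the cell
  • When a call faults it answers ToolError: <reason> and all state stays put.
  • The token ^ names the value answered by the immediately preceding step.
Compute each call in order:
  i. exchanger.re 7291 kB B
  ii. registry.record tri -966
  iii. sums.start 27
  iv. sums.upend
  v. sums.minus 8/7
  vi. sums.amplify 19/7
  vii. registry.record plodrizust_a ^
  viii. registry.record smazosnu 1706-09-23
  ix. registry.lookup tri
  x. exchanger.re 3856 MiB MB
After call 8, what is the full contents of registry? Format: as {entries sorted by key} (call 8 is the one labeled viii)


Answer: {plodrizust_a=-3971/1323, smazosnu=1706-09-23, tri=-966}

Derivation:
·→ re(v=7291, u_from=kB, u_to=B)
·← 7291000
·→ record(k=tri, v=-966)
·← nil
·→ start(x=27)
·← 27
·→ upend()
·← 1/27
·→ minus(x=8/7)
·← -209/189
·→ amplify(x=19/7)
·← -3971/1323
·→ record(k=plodrizust_a, v=^)
·← nil
·→ record(k=smazosnu, v=1706-09-23)
·← nil
·→ lookup(k=tri)
·← -966
·→ re(v=3856, u_from=MiB, u_to=MB)
·← 63176704/15625


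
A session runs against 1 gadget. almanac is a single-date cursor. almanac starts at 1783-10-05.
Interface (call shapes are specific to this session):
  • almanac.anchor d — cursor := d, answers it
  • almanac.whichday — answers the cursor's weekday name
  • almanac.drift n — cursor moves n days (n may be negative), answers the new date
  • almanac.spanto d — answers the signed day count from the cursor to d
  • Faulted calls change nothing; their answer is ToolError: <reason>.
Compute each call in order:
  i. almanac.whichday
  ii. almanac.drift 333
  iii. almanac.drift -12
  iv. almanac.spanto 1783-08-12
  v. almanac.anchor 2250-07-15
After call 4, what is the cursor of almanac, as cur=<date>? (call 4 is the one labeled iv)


Answer: cur=1784-08-21

Derivation:
[in] whichday
:: Sunday
[in] drift n=333
:: 1784-09-02
[in] drift n=-12
:: 1784-08-21
[in] spanto d=1783-08-12
:: -375
[in] anchor d=2250-07-15
:: 2250-07-15


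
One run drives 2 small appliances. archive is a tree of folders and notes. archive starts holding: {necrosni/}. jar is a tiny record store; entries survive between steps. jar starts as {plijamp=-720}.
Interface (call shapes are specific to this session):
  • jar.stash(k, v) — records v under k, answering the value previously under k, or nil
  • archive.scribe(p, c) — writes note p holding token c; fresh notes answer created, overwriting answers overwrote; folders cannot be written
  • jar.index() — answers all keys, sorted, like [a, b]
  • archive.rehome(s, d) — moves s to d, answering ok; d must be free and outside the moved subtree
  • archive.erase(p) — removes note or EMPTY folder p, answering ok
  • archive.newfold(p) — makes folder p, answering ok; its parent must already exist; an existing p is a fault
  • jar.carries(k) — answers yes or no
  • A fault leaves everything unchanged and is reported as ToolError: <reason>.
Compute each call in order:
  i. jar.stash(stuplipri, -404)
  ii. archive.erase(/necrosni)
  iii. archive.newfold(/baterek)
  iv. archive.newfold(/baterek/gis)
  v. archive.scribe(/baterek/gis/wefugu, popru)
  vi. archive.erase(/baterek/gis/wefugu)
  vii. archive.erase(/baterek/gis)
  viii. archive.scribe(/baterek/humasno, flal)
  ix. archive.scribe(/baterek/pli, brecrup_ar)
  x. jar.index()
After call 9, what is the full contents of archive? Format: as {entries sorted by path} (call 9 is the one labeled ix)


% jar.stash stuplipri -404
:: nil
% archive.erase /necrosni
:: ok
% archive.newfold /baterek
:: ok
% archive.newfold /baterek/gis
:: ok
% archive.scribe /baterek/gis/wefugu popru
:: created
% archive.erase /baterek/gis/wefugu
:: ok
% archive.erase /baterek/gis
:: ok
% archive.scribe /baterek/humasno flal
:: created
% archive.scribe /baterek/pli brecrup_ar
:: created
% jar.index
:: [plijamp, stuplipri]

Answer: {baterek/, baterek/humasno=flal, baterek/pli=brecrup_ar}


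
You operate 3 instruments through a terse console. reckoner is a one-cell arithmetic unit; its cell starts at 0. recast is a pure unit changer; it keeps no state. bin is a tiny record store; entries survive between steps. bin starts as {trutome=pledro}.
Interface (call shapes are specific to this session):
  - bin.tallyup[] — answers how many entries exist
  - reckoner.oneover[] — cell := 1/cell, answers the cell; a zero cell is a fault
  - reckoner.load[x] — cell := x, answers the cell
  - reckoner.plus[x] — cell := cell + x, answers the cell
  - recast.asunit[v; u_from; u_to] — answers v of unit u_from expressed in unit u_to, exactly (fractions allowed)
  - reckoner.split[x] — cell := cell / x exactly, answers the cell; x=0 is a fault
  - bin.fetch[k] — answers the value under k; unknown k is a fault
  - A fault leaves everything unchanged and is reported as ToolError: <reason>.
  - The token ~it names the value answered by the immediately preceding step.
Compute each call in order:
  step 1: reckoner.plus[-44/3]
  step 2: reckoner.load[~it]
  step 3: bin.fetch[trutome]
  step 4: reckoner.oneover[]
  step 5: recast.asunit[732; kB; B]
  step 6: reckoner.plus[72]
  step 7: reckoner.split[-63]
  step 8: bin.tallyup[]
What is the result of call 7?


Answer: -1055/924

Derivation:
# plus(-44/3) == -44/3
# load(~it) == -44/3
# fetch(trutome) == pledro
# oneover() == -3/44
# asunit(732, kB, B) == 732000
# plus(72) == 3165/44
# split(-63) == -1055/924
# tallyup() == 1


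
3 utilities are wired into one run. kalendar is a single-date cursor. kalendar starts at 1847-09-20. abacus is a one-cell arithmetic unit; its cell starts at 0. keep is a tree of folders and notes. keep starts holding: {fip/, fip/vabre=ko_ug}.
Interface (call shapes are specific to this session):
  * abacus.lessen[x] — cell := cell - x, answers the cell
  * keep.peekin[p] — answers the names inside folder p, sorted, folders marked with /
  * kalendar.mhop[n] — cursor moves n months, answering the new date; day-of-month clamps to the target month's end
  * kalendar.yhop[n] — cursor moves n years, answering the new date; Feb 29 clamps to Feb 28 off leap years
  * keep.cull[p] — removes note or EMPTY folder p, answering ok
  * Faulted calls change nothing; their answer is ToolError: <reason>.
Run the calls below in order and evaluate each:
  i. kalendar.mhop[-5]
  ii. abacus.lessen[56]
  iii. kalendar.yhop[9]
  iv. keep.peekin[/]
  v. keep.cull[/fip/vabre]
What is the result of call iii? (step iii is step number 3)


Answer: 1856-04-20

Derivation:
% mhop -5
[out] 1847-04-20
% lessen 56
[out] -56
% yhop 9
[out] 1856-04-20
% peekin /
[out] [fip/]
% cull /fip/vabre
[out] ok


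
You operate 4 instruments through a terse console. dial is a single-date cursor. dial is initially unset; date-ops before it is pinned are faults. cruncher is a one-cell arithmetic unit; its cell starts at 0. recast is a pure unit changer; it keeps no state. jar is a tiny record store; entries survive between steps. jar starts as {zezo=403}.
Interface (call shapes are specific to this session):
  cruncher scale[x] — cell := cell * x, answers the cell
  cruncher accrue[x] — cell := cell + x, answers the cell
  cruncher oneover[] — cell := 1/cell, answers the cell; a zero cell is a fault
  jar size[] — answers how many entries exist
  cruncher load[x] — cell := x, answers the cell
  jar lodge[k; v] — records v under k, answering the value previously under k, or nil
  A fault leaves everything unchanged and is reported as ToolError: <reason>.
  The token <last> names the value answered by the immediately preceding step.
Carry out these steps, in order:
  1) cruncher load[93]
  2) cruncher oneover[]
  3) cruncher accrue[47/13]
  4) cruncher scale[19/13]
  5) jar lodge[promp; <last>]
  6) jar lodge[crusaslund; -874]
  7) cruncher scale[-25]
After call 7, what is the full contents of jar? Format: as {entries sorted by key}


Answer: {crusaslund=-874, promp=83296/15717, zezo=403}

Derivation:
~$ cruncher load x: 93
[out] 93
~$ cruncher oneover
[out] 1/93
~$ cruncher accrue x: 47/13
[out] 4384/1209
~$ cruncher scale x: 19/13
[out] 83296/15717
~$ jar lodge k: promp v: <last>
[out] nil
~$ jar lodge k: crusaslund v: -874
[out] nil
~$ cruncher scale x: -25
[out] -2082400/15717


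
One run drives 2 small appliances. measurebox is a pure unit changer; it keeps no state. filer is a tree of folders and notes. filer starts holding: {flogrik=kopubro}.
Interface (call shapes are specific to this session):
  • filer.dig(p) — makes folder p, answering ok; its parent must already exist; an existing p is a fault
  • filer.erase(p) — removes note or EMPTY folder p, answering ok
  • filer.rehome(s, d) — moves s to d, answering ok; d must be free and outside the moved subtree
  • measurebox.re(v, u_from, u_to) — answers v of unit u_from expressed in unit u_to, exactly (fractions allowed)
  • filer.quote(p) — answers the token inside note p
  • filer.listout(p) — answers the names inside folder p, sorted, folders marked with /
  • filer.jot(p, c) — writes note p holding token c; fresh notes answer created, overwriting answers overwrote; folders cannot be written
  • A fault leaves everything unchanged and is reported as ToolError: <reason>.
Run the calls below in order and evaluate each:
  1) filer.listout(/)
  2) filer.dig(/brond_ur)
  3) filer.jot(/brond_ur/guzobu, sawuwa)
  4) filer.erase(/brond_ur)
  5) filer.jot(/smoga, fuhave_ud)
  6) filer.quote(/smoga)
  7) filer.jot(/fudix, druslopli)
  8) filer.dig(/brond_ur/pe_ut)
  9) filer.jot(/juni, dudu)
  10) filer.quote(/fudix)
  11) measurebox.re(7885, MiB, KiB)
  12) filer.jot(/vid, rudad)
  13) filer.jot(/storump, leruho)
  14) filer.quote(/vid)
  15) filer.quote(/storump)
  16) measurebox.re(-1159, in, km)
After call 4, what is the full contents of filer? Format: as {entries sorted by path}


Answer: {brond_ur/, brond_ur/guzobu=sawuwa, flogrik=kopubro}

Derivation:
→ filer.listout(/)
← [flogrik]
→ filer.dig(/brond_ur)
← ok
→ filer.jot(/brond_ur/guzobu, sawuwa)
← created
→ filer.erase(/brond_ur)
← ToolError: not empty
→ filer.jot(/smoga, fuhave_ud)
← created
→ filer.quote(/smoga)
← fuhave_ud
→ filer.jot(/fudix, druslopli)
← created
→ filer.dig(/brond_ur/pe_ut)
← ok
→ filer.jot(/juni, dudu)
← created
→ filer.quote(/fudix)
← druslopli
→ measurebox.re(7885, MiB, KiB)
← 8074240
→ filer.jot(/vid, rudad)
← created
→ filer.jot(/storump, leruho)
← created
→ filer.quote(/vid)
← rudad
→ filer.quote(/storump)
← leruho
→ measurebox.re(-1159, in, km)
← -147193/5000000


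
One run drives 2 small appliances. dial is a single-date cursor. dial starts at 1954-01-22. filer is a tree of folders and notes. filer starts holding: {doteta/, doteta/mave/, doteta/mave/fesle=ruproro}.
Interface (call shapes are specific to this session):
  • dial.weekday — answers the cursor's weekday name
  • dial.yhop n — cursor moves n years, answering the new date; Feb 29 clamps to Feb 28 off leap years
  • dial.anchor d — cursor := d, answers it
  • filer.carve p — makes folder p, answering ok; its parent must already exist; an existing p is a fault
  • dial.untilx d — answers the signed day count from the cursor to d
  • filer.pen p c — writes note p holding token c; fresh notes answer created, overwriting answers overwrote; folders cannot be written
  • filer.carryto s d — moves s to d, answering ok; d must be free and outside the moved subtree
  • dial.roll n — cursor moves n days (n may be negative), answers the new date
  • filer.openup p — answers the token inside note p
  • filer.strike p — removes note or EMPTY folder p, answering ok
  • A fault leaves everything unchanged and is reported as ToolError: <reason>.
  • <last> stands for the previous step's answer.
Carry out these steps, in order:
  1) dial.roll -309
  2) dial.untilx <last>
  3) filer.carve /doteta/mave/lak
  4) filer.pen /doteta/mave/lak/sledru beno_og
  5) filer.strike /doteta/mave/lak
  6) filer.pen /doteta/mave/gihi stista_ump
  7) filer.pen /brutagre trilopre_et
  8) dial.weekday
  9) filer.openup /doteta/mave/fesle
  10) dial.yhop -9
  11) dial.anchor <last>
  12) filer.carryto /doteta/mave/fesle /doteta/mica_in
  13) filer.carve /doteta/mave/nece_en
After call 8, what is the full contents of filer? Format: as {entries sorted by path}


==> dial.roll(n=-309)
<== 1953-03-19
==> dial.untilx(d=<last>)
<== 0
==> filer.carve(p=/doteta/mave/lak)
<== ok
==> filer.pen(p=/doteta/mave/lak/sledru, c=beno_og)
<== created
==> filer.strike(p=/doteta/mave/lak)
<== ToolError: not empty
==> filer.pen(p=/doteta/mave/gihi, c=stista_ump)
<== created
==> filer.pen(p=/brutagre, c=trilopre_et)
<== created
==> dial.weekday()
<== Thursday
==> filer.openup(p=/doteta/mave/fesle)
<== ruproro
==> dial.yhop(n=-9)
<== 1944-03-19
==> dial.anchor(d=<last>)
<== 1944-03-19
==> filer.carryto(s=/doteta/mave/fesle, d=/doteta/mica_in)
<== ok
==> filer.carve(p=/doteta/mave/nece_en)
<== ok

Answer: {brutagre=trilopre_et, doteta/, doteta/mave/, doteta/mave/fesle=ruproro, doteta/mave/gihi=stista_ump, doteta/mave/lak/, doteta/mave/lak/sledru=beno_og}


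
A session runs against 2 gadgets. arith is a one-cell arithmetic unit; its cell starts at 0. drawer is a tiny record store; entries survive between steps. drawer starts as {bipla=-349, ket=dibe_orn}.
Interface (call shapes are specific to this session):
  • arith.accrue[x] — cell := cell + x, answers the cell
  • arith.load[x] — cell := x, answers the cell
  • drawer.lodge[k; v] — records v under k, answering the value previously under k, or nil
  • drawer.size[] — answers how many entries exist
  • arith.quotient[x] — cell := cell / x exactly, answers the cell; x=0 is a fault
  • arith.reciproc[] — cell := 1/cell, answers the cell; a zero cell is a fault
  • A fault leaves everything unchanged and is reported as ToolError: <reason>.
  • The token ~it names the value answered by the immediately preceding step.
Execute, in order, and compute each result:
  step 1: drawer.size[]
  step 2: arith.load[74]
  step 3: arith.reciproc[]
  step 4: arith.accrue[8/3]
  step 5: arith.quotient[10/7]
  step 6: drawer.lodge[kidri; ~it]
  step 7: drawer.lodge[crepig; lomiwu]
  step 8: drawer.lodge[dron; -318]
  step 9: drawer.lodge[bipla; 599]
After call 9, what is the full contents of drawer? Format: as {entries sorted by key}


Answer: {bipla=599, crepig=lomiwu, dron=-318, ket=dibe_orn, kidri=833/444}

Derivation:
;; 1. drawer.size() == 2
;; 2. arith.load(74) == 74
;; 3. arith.reciproc() == 1/74
;; 4. arith.accrue(8/3) == 595/222
;; 5. arith.quotient(10/7) == 833/444
;; 6. drawer.lodge(kidri, ~it) == nil
;; 7. drawer.lodge(crepig, lomiwu) == nil
;; 8. drawer.lodge(dron, -318) == nil
;; 9. drawer.lodge(bipla, 599) == -349


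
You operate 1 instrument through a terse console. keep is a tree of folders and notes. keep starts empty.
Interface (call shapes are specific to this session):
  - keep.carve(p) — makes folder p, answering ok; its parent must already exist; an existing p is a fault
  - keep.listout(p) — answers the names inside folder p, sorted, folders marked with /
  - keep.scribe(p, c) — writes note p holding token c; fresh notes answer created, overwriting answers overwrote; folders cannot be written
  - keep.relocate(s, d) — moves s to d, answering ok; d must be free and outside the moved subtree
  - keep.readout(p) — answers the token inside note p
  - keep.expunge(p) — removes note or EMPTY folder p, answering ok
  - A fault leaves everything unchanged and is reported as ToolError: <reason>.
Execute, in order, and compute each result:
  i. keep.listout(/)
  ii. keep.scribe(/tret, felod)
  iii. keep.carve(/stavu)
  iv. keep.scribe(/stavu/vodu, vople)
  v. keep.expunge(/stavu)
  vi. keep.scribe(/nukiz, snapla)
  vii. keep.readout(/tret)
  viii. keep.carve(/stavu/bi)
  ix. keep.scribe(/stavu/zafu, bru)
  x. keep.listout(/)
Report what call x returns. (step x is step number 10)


Answer: [nukiz, stavu/, tret]

Derivation:
-- 1. listout(p='/') ~> []
-- 2. scribe(p='/tret', c='felod') ~> created
-- 3. carve(p='/stavu') ~> ok
-- 4. scribe(p='/stavu/vodu', c='vople') ~> created
-- 5. expunge(p='/stavu') ~> ToolError: not empty
-- 6. scribe(p='/nukiz', c='snapla') ~> created
-- 7. readout(p='/tret') ~> felod
-- 8. carve(p='/stavu/bi') ~> ok
-- 9. scribe(p='/stavu/zafu', c='bru') ~> created
-- 10. listout(p='/') ~> [nukiz, stavu/, tret]


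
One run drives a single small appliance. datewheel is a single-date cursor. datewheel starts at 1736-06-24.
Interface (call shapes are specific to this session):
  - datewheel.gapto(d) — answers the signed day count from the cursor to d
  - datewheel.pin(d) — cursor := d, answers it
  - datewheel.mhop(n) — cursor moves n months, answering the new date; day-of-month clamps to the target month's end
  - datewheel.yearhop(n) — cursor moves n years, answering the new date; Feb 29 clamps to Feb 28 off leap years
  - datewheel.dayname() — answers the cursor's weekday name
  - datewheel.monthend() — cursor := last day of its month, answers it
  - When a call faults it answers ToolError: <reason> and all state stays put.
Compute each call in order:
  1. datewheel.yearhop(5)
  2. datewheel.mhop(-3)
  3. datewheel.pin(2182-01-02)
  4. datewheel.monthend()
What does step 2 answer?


! yearhop(n: 5) : 1741-06-24
! mhop(n: -3) : 1741-03-24
! pin(d: 2182-01-02) : 2182-01-02
! monthend() : 2182-01-31

Answer: 1741-03-24


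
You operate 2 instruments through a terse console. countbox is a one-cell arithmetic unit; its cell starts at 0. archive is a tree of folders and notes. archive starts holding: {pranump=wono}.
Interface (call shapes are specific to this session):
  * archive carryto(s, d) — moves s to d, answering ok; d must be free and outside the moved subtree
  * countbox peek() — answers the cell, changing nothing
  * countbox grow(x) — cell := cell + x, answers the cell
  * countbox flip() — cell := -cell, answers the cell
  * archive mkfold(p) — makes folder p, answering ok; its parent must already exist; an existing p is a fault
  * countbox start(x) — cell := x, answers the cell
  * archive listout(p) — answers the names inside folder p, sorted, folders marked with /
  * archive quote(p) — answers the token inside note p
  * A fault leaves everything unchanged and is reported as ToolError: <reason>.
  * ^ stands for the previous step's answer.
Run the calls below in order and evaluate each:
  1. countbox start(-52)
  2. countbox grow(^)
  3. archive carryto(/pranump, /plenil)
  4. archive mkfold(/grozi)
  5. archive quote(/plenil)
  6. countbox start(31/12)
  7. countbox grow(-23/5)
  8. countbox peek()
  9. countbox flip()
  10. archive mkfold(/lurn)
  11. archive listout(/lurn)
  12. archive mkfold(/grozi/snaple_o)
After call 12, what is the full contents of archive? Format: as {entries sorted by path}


Do: countbox start[x: -52]
See: -52
Do: countbox grow[x: ^]
See: -104
Do: archive carryto[s: /pranump; d: /plenil]
See: ok
Do: archive mkfold[p: /grozi]
See: ok
Do: archive quote[p: /plenil]
See: wono
Do: countbox start[x: 31/12]
See: 31/12
Do: countbox grow[x: -23/5]
See: -121/60
Do: countbox peek[]
See: -121/60
Do: countbox flip[]
See: 121/60
Do: archive mkfold[p: /lurn]
See: ok
Do: archive listout[p: /lurn]
See: []
Do: archive mkfold[p: /grozi/snaple_o]
See: ok

Answer: {grozi/, grozi/snaple_o/, lurn/, plenil=wono}


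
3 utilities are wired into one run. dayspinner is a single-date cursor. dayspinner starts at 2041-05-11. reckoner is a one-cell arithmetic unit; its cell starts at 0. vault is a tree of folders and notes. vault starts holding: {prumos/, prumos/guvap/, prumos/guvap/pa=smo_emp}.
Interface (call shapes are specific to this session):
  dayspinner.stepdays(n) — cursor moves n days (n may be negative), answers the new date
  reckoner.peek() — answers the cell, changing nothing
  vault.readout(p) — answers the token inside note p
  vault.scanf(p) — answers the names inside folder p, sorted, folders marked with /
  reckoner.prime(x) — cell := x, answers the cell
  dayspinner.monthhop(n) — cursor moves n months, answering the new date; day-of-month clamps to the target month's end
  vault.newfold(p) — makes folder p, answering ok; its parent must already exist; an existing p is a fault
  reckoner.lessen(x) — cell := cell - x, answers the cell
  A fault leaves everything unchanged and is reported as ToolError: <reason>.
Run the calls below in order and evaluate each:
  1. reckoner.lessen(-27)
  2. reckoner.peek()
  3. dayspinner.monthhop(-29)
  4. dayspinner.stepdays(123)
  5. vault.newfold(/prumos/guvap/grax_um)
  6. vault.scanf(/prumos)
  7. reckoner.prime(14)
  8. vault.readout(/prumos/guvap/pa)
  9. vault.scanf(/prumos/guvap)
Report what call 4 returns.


→ reckoner.lessen(x=-27)
← 27
→ reckoner.peek()
← 27
→ dayspinner.monthhop(n=-29)
← 2038-12-11
→ dayspinner.stepdays(n=123)
← 2039-04-13
→ vault.newfold(p=/prumos/guvap/grax_um)
← ok
→ vault.scanf(p=/prumos)
← [guvap/]
→ reckoner.prime(x=14)
← 14
→ vault.readout(p=/prumos/guvap/pa)
← smo_emp
→ vault.scanf(p=/prumos/guvap)
← [grax_um/, pa]

Answer: 2039-04-13


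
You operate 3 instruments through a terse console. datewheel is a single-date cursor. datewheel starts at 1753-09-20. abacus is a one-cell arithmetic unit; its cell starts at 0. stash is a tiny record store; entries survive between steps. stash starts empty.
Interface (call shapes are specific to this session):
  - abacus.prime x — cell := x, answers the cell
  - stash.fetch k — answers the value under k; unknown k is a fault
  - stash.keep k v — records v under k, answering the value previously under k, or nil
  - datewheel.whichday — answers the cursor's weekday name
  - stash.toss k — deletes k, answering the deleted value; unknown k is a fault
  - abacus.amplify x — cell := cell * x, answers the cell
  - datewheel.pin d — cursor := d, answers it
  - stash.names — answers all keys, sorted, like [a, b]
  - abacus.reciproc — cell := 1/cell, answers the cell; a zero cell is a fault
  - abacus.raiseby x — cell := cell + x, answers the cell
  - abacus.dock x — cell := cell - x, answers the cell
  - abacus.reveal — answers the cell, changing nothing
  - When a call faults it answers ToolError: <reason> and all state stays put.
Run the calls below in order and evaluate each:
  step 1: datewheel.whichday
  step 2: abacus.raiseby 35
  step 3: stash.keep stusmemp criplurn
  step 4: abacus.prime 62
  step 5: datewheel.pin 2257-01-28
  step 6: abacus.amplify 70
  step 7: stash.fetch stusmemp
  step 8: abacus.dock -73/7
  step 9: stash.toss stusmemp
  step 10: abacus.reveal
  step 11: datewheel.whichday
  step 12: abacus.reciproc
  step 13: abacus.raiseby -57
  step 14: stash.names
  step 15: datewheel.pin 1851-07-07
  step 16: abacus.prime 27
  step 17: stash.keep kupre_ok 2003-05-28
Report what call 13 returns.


-- 1. datewheel.whichday() => Thursday
-- 2. abacus.raiseby(35) => 35
-- 3. stash.keep(stusmemp, criplurn) => nil
-- 4. abacus.prime(62) => 62
-- 5. datewheel.pin(2257-01-28) => 2257-01-28
-- 6. abacus.amplify(70) => 4340
-- 7. stash.fetch(stusmemp) => criplurn
-- 8. abacus.dock(-73/7) => 30453/7
-- 9. stash.toss(stusmemp) => criplurn
-- 10. abacus.reveal() => 30453/7
-- 11. datewheel.whichday() => Wednesday
-- 12. abacus.reciproc() => 7/30453
-- 13. abacus.raiseby(-57) => -1735814/30453
-- 14. stash.names() => []
-- 15. datewheel.pin(1851-07-07) => 1851-07-07
-- 16. abacus.prime(27) => 27
-- 17. stash.keep(kupre_ok, 2003-05-28) => nil

Answer: -1735814/30453


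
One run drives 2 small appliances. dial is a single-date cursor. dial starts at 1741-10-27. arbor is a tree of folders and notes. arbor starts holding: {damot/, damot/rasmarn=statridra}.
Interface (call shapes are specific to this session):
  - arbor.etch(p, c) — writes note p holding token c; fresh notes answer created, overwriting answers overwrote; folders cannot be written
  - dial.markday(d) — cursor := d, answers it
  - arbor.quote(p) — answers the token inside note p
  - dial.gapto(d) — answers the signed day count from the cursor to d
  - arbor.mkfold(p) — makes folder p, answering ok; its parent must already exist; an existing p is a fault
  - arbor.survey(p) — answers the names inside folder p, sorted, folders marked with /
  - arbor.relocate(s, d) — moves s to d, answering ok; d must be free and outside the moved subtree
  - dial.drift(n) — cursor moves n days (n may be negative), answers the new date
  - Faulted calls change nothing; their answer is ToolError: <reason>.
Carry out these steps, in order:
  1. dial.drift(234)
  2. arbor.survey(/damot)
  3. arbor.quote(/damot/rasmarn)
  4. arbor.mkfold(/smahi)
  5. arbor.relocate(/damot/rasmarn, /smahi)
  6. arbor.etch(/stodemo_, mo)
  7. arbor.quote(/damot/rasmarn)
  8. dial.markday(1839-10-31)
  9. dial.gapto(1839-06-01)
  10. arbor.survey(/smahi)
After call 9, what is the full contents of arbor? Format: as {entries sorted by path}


$ drift n='234'
:: 1742-06-18
$ survey p='/damot'
:: [rasmarn]
$ quote p='/damot/rasmarn'
:: statridra
$ mkfold p='/smahi'
:: ok
$ relocate s='/damot/rasmarn' d='/smahi'
:: ToolError: exists
$ etch p='/stodemo_' c='mo'
:: created
$ quote p='/damot/rasmarn'
:: statridra
$ markday d='1839-10-31'
:: 1839-10-31
$ gapto d='1839-06-01'
:: -152
$ survey p='/smahi'
:: []

Answer: {damot/, damot/rasmarn=statridra, smahi/, stodemo_=mo}


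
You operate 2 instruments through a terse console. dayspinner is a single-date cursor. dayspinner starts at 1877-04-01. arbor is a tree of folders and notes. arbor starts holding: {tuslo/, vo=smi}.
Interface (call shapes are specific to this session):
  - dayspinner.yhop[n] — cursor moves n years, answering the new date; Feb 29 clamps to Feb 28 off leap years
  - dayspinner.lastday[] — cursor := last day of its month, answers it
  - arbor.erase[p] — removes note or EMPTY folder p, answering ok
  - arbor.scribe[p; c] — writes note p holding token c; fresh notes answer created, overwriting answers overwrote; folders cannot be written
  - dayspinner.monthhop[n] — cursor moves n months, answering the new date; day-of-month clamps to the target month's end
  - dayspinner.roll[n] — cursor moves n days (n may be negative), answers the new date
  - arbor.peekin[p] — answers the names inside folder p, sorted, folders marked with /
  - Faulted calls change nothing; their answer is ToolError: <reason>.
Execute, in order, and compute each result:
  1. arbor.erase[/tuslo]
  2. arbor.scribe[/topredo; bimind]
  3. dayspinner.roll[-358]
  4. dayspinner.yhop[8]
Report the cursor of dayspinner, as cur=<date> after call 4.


Answer: cur=1884-04-08

Derivation:
Now I run arbor.erase with p='/tuslo', and get ok.
Next I call arbor.scribe with p='/topredo', c='bimind', which returns created.
Next I call dayspinner.roll with n='-358', yielding 1876-04-08.
I try dayspinner.yhop with n='8': 1884-04-08.


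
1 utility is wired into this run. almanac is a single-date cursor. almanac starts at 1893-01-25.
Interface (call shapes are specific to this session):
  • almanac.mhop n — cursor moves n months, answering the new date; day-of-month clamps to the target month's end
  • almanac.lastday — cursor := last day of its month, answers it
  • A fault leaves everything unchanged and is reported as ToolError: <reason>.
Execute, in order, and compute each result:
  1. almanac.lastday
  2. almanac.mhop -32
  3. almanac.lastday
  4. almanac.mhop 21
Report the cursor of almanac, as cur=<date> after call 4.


Answer: cur=1892-02-29

Derivation:
I run almanac.lastday(), and see 1893-01-31.
I use almanac.mhop on -32, giving 1890-05-31.
Now I run almanac.lastday, — result: 1890-05-31.
I use almanac.mhop on 21, and see 1892-02-29.


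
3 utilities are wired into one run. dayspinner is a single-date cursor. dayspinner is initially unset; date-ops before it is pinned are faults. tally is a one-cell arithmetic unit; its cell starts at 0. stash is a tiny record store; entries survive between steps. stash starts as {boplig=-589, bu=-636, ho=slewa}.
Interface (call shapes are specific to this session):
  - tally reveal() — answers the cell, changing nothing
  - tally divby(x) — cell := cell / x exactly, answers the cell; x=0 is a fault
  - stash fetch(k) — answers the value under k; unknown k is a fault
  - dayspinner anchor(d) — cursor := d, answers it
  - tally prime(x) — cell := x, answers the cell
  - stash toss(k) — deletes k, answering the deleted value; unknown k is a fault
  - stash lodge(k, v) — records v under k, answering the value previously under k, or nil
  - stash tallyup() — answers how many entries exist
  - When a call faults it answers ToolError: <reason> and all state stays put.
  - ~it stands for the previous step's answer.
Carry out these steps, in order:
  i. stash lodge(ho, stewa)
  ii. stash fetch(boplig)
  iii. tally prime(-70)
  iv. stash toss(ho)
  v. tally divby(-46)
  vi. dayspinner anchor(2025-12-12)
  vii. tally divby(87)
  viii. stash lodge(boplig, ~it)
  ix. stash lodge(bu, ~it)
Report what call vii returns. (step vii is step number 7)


Answer: 35/2001

Derivation:
==> stash lodge(k: ho, v: stewa)
<== slewa
==> stash fetch(k: boplig)
<== -589
==> tally prime(x: -70)
<== -70
==> stash toss(k: ho)
<== stewa
==> tally divby(x: -46)
<== 35/23
==> dayspinner anchor(d: 2025-12-12)
<== 2025-12-12
==> tally divby(x: 87)
<== 35/2001
==> stash lodge(k: boplig, v: ~it)
<== -589
==> stash lodge(k: bu, v: ~it)
<== -636


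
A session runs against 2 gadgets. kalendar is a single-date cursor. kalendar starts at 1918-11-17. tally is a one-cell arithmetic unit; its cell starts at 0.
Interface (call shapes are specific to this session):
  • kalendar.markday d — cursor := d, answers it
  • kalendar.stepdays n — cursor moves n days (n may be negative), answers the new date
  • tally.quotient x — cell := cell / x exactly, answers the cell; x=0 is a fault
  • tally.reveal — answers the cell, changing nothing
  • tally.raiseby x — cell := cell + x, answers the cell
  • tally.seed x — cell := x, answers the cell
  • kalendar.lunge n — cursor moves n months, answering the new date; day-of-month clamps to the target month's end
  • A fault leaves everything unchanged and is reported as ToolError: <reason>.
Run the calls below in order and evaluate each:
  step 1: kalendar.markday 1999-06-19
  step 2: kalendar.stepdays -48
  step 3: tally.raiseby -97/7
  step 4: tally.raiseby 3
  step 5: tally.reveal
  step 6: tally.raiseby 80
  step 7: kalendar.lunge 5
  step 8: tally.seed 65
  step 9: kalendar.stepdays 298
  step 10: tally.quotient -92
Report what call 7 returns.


Answer: 1999-10-02

Derivation:
Step: markday[d: 1999-06-19]
Result: 1999-06-19
Step: stepdays[n: -48]
Result: 1999-05-02
Step: raiseby[x: -97/7]
Result: -97/7
Step: raiseby[x: 3]
Result: -76/7
Step: reveal[]
Result: -76/7
Step: raiseby[x: 80]
Result: 484/7
Step: lunge[n: 5]
Result: 1999-10-02
Step: seed[x: 65]
Result: 65
Step: stepdays[n: 298]
Result: 2000-07-26
Step: quotient[x: -92]
Result: -65/92


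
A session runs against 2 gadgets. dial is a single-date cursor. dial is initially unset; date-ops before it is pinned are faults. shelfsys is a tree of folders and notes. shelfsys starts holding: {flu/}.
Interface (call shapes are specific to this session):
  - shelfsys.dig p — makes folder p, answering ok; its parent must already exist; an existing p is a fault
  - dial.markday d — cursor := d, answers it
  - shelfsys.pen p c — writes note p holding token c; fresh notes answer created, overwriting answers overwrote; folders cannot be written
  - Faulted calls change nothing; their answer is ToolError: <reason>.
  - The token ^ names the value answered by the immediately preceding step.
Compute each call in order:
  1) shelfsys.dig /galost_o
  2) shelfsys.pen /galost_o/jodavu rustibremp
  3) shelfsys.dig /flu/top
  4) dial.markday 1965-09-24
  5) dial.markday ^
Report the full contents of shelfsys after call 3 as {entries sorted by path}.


;; shelfsys.dig(p→/galost_o) => ok
;; shelfsys.pen(p→/galost_o/jodavu, c→rustibremp) => created
;; shelfsys.dig(p→/flu/top) => ok
;; dial.markday(d→1965-09-24) => 1965-09-24
;; dial.markday(d→^) => 1965-09-24

Answer: {flu/, flu/top/, galost_o/, galost_o/jodavu=rustibremp}


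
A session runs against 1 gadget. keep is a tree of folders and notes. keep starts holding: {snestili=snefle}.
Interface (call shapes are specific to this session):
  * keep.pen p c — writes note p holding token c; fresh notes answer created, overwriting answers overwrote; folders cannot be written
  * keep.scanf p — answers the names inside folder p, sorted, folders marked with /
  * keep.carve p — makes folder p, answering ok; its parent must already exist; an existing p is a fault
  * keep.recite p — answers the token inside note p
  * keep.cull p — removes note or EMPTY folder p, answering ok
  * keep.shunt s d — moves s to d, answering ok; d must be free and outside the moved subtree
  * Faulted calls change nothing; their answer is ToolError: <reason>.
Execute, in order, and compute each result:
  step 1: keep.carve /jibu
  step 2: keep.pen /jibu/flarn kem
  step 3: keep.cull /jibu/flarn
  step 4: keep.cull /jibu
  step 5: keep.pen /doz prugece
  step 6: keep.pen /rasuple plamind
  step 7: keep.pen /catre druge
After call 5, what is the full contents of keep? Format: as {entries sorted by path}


Answer: {doz=prugece, snestili=snefle}

Derivation:
→ keep.carve(/jibu)
← ok
→ keep.pen(/jibu/flarn, kem)
← created
→ keep.cull(/jibu/flarn)
← ok
→ keep.cull(/jibu)
← ok
→ keep.pen(/doz, prugece)
← created
→ keep.pen(/rasuple, plamind)
← created
→ keep.pen(/catre, druge)
← created


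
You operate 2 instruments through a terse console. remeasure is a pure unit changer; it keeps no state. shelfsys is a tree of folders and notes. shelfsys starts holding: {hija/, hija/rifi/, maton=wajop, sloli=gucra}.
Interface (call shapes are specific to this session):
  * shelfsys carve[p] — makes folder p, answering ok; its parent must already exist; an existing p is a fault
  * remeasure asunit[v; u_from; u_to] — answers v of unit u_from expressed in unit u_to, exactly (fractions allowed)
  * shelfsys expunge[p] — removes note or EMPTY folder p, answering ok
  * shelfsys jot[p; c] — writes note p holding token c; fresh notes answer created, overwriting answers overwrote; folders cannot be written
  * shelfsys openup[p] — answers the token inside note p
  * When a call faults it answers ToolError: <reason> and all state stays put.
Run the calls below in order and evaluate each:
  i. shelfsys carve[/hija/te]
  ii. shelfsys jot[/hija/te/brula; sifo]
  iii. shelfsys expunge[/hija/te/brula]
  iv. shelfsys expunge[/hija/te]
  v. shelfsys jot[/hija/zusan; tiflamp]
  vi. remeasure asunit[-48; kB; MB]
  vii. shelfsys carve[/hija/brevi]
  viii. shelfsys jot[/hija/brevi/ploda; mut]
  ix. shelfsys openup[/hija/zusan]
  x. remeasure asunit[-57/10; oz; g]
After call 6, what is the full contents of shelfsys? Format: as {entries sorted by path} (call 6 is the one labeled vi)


Calling shelfsys carve using p: /hija/te, — result: ok.
Invoking shelfsys jot using p: /hija/te/brula, c: sifo, yielding created.
I invoke shelfsys expunge using p: /hija/te/brula, — result: ok.
I run shelfsys expunge using p: /hija/te, giving ok.
Invoking shelfsys jot using p: /hija/zusan, c: tiflamp, and see created.
I try remeasure asunit using v: -48, u_from: kB, u_to: MB, and see -6/125.
I invoke shelfsys carve using p: /hija/brevi, — result: ok.
Invoking shelfsys jot using p: /hija/brevi/ploda, c: mut, which returns created.
Using shelfsys openup using p: /hija/zusan, → tiflamp.
I try remeasure asunit using v: -57/10, u_from: oz, u_to: g, giving -2585476509/16000000.

Answer: {hija/, hija/rifi/, hija/zusan=tiflamp, maton=wajop, sloli=gucra}


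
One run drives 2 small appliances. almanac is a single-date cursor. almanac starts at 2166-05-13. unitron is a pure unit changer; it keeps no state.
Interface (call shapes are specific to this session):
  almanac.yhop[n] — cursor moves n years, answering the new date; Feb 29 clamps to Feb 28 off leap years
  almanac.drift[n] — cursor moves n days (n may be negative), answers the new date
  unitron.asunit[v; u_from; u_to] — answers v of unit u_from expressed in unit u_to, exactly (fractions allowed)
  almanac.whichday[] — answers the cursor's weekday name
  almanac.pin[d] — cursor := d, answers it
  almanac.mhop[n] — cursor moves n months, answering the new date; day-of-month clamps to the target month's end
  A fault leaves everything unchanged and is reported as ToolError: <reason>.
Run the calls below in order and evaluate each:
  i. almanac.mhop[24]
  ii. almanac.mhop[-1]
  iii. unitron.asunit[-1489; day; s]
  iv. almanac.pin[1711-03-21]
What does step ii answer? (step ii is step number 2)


# almanac.mhop(n: 24) == 2168-05-13
# almanac.mhop(n: -1) == 2168-04-13
# unitron.asunit(v: -1489, u_from: day, u_to: s) == -128649600
# almanac.pin(d: 1711-03-21) == 1711-03-21

Answer: 2168-04-13
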